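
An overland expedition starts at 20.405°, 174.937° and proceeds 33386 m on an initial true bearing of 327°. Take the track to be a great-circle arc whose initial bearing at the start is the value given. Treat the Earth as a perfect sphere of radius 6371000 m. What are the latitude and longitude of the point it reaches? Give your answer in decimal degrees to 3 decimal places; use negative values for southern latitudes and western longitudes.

δ = 33386/6371000 = 0.005240 rad (0.3002°).
Start latitude φ₁ = 0.356134 rad; initial bearing θ = 5.707227 rad.
sin φ₂ = sin φ₁ cos δ + cos φ₁ sin δ cos θ = (0.348654)(0.999986) + (0.937252)(0.005240)(0.838671) = 0.352768
φ₂ = asin(0.352768) = 0.360528 rad = 20.657°.
For the longitude increment, Δλ = atan2( sin θ sin δ cos φ₁, cos δ − sin φ₁ sin φ₂ ) = atan2(-0.002675, 0.876992) = -0.175°.
λ₂ = 174.937° + -0.175° = 174.762°.

latitude 20.657°, longitude 174.762°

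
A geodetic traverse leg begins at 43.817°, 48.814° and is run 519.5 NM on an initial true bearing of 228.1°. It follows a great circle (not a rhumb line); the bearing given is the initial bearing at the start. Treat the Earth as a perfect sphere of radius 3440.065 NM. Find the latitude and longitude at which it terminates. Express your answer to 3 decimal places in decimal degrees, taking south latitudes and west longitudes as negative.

latitude 37.733°, longitude 40.674°

δ = 519.5/3440.065 = 0.151015 rad (8.6525°).
With φ₁ = 43.817° = 0.764751 rad and θ = 228.1° = 3.981096 rad:
sin φ₂ = sin φ₁ cos δ + cos φ₁ sin δ cos θ = (0.692357)(0.988619) + (0.721555)(0.150441)(-0.667833) = 0.611983
φ₂ = asin(0.611983) = 0.658566 rad = 37.733°.
Then Δλ = atan2(-0.080796, 0.564908) = -0.142062 rad, from sin θ sin δ cos φ₁ over cos δ − sin φ₁ sin φ₂.
λ₂ = λ₁ + Δλ = 40.674°.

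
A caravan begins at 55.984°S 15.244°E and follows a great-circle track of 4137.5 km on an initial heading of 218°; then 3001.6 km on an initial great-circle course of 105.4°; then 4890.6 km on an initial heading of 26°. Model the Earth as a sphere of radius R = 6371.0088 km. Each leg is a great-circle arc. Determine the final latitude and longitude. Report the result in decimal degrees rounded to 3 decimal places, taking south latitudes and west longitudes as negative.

latitude -18.675°, longitude 14.708°

Apply the spherical direct solution leg by leg, carrying full precision between legs.
Leg 1: from (-55.984°, 15.244°), δ = 4137.5/6371.0088 = 0.649426 rad, θ = 218° → φ = -67.931°, λ = -67.023°.
Leg 2: from (-67.931°, -67.023°), δ = 3001.6/6371.0088 = 0.471134 rad, θ = 105.4° → φ = -60.582°, λ = -4.036°.
Leg 3: from (-60.582°, -4.036°), δ = 4890.6/6371.0088 = 0.767634 rad, θ = 26° → φ = -18.675°, λ = 14.708°.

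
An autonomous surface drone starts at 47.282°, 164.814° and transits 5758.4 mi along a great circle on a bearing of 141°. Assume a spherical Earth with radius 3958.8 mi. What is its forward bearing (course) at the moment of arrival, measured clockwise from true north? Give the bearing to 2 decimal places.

Angular distance δ = d/R = 5758.4 / 3958.8 = 1.454582 rad.
With φ₁ = 47.282° = 0.825227 rad and θ = 141° = 2.460914 rad:
Destination latitude: φ₂ = arcsin( sin φ₁ cos δ + cos φ₁ sin δ cos θ ) = arcsin(-0.438462) = -26.006°.
Δλ = atan2( sin θ sin δ cos φ₁ , cos δ − sin φ₁ sin φ₂ ) = atan2(0.424045, 0.438091) = 0.769108 rad = 44.067°.
λ₂ = 164.814° + 44.067° = 208.881°, normalized to (−180°, 180°] → -151.119°.
The forward bearing on arrival equals the back-azimuth from the destination plus 180°.
Back-azimuth from P₂ (-26.01°, -151.12°) to P₁ (47.28°, 164.81°), with Δλ' = λ₁ − λ₂ = 315.93°: atan2( sin Δλ' cos φ₁ , cos φ₂ sin φ₁ − sin φ₂ cos φ₁ cos Δλ' ) = 331.64°.
Final bearing = (331.64° + 180°) mod 360° = 151.64°.

final bearing 151.64°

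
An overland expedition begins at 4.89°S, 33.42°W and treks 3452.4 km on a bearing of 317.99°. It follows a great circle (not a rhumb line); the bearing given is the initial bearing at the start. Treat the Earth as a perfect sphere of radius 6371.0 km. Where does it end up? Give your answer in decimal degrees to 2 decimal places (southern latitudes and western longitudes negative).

δ = 3452.4/6371 = 0.541893 rad (31.0482°).
With φ₁ = -4.89° = -0.085347 rad and θ = 317.99° = 5.549972 rad:
Applying the spherical law of cosines for sides, sin φ₂ = sin φ₁ cos δ + cos φ₁ sin δ cos θ = 0.308798, so φ₂ = 17.99°.
For the longitude increment, Δλ = atan2( sin θ sin δ cos φ₁, cos δ − sin φ₁ sin φ₂ ) = atan2(-0.343920, 0.883057) = -21.28°.
λ₂ = λ₁ + Δλ = -54.70°.

latitude 17.99°, longitude -54.70°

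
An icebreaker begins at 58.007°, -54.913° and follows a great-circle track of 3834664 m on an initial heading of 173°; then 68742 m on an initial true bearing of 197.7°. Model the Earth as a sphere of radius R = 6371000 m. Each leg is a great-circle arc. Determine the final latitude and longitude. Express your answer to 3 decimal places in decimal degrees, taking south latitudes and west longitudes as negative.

Apply the spherical direct solution leg by leg, carrying full precision between legs.
Leg 1: from (58.007°, -54.913°), δ = 3834664/6371000 = 0.601894 rad, θ = 173° → φ = 23.661°, λ = -50.592°.
Leg 2: from (23.661°, -50.592°), δ = 68742/6371000 = 0.010790 rad, θ = 197.7° → φ = 23.072°, λ = -50.797°.

latitude 23.072°, longitude -50.797°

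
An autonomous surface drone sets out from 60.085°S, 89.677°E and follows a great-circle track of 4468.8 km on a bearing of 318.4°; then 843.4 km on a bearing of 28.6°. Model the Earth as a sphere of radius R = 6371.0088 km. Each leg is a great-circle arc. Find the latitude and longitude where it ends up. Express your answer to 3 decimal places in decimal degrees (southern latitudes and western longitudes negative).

Apply the spherical direct solution leg by leg, carrying full precision between legs.
Leg 1: from (-60.085°, 89.677°), δ = 4468.8/6371.0088 = 0.701427 rad, θ = 318.4° → φ = -24.928°, λ = 61.483°.
Leg 2: from (-24.928°, 61.483°), δ = 843.4/6371.0088 = 0.132381 rad, θ = 28.6° → φ = -18.222°, λ = 65.298°.

latitude -18.222°, longitude 65.298°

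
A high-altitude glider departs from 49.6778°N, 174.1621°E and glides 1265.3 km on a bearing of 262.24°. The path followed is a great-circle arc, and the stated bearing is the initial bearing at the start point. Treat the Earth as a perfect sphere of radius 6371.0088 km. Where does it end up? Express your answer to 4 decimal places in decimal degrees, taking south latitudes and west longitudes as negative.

latitude 46.9025°, longitude 157.5359°

The arc subtends δ = 1265.3/6371.0088 = 0.198603 rad at the centre.
Converting: φ₁ = 0.867041 rad, θ = 4.576951 rad.
Destination latitude: φ₂ = arcsin( sin φ₁ cos δ + cos φ₁ sin δ cos θ ) = arcsin(0.730193) = 46.9025°.
Δλ = atan2( sin θ sin δ cos φ₁ , cos δ − sin φ₁ sin φ₂ ) = atan2(-0.126501, 0.423632) = -0.290181 rad = -16.6262°.
Hence λ₂ = 174.1621° + -16.6262° = 157.5359°.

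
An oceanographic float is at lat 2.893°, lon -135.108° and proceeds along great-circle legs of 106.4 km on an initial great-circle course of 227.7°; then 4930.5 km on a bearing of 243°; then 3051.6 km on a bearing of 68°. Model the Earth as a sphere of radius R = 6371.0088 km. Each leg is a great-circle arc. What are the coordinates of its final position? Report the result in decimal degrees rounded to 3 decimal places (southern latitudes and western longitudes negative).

Apply the spherical direct solution leg by leg, carrying full precision between legs.
Leg 1: from (2.893°, -135.108°), δ = 106.4/6371.0088 = 0.016701 rad, θ = 227.7° → φ = 2.249°, λ = -135.816°.
Leg 2: from (2.249°, -135.816°), δ = 4930.5/6371.0088 = 0.773896 rad, θ = 243° → φ = -16.798°, λ = -176.396°.
Leg 3: from (-16.798°, -176.396°), δ = 3051.6/6371.0088 = 0.478982 rad, θ = 68° → φ = -5.232°, λ = -150.985°.

latitude -5.232°, longitude -150.985°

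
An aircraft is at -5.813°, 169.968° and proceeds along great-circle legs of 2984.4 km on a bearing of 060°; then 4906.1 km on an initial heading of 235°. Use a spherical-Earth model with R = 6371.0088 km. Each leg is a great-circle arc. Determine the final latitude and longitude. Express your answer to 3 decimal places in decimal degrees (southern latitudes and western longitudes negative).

latitude -17.419°, longitude 156.503°

Apply the spherical direct solution leg by leg, carrying full precision between legs.
Leg 1: from (-5.813°, 169.968°), δ = 2984.4/6371.0088 = 0.468434 rad, θ = 60° → φ = 7.713°, λ = -166.793°.
Leg 2: from (7.713°, -166.793°), δ = 4906.1/6371.0088 = 0.770066 rad, θ = 235° → φ = -17.419°, λ = 156.503°.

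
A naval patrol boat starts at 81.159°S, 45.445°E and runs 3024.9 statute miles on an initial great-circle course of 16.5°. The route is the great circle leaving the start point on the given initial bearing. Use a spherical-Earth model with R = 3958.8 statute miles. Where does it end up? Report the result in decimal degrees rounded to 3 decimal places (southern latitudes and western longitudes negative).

latitude -37.696°, longitude 59.824°

Central angle δ = d/R = 0.764095 rad.
With φ₁ = -81.159° = -1.416492 rad and θ = 16.5° = 0.287979 rad:
Destination latitude: φ₂ = arcsin( sin φ₁ cos δ + cos φ₁ sin δ cos θ ) = arcsin(-0.611472) = -37.696°.
For the longitude increment, Δλ = atan2( sin θ sin δ cos φ₁, cos δ − sin φ₁ sin φ₂ ) = atan2(0.030202, 0.117802) = 14.379°.
λ₂ = λ₁ + Δλ = 59.824°.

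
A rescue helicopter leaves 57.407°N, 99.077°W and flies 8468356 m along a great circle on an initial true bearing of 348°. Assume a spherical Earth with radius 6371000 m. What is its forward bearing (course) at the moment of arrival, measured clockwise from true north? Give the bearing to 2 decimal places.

Angular distance δ = d/R = 8468356 / 6371000 = 1.329204 rad.
With φ₁ = 57.407° = 1.001941 rad and θ = 348° = 6.073746 rad:
Applying the spherical law of cosines for sides, sin φ₂ = sin φ₁ cos δ + cos φ₁ sin δ cos θ = 0.713167, so φ₂ = 45.493°.
Then Δλ = atan2(-0.108743, -0.361606) = -2.849474 rad, from sin θ sin δ cos φ₁ over cos δ − sin φ₁ sin φ₂.
λ₂ = -99.077° + -163.263° = -262.340°, normalized to (−180°, 180°] → 97.660°.
The forward bearing on arrival equals the back-azimuth from the destination plus 180°.
Back-azimuth from P₂ (45.49°, 97.66°) to P₁ (57.41°, -99.08°), with Δλ' = λ₁ − λ₂ = -196.74°: atan2( sin Δλ' cos φ₁ , cos φ₂ sin φ₁ − sin φ₂ cos φ₁ cos Δλ' ) = 9.19°.
Final bearing = (9.19° + 180°) mod 360° = 189.19°.

final bearing 189.19°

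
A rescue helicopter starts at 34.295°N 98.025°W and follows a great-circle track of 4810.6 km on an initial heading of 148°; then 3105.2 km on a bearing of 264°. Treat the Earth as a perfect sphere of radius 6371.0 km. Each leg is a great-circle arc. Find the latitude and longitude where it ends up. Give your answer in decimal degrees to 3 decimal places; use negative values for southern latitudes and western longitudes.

latitude -6.347°, longitude -104.620°

Apply the spherical direct solution leg by leg, carrying full precision between legs.
Leg 1: from (34.295°, -98.025°), δ = 4810.6/6371 = 0.755078 rad, θ = 148° → φ = -4.005°, λ = -76.675°.
Leg 2: from (-4.005°, -76.675°), δ = 3105.2/6371 = 0.487396 rad, θ = 264° → φ = -6.347°, λ = -104.620°.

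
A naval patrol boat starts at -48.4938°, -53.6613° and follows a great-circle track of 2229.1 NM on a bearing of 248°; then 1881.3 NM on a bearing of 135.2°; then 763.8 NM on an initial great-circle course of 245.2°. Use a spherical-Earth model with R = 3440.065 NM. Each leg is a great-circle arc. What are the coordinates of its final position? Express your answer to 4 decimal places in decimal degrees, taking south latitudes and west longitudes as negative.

Apply the spherical direct solution leg by leg, carrying full precision between legs.
Leg 1: from (-48.4938°, -53.6613°), δ = 2229.1/3440.065 = 0.647982 rad, θ = 248° → φ = -48.3249°, λ = -110.9778°.
Leg 2: from (-48.3249°, -110.9778°), δ = 1881.3/3440.065 = 0.546879 rad, θ = 135.2° → φ = -62.0474°, λ = -59.5590°.
Leg 3: from (-62.0474°, -59.5590°), δ = 763.8/3440.065 = 0.222031 rad, θ = 245.2° → φ = -64.8163°, λ = -87.5792°.

latitude -64.8163°, longitude -87.5792°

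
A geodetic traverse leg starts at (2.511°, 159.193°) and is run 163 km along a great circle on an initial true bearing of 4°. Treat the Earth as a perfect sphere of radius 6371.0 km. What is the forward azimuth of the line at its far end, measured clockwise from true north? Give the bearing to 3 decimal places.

Central angle δ = d/R = 0.025585 rad.
With φ₁ = 2.511° = 0.043825 rad and θ = 4° = 0.069813 rad:
Destination latitude: φ₂ = arcsin( sin φ₁ cos δ + cos φ₁ sin δ cos θ ) = arcsin(0.069292) = 3.973°.
Δλ = atan2( sin θ sin δ cos φ₁ , cos δ − sin φ₁ sin φ₂ ) = atan2(0.001783, 0.996637) = 0.001789 rad = 0.102°.
λ₂ = λ₁ + Δλ = 159.295°.
The forward bearing on arrival equals the back-azimuth from the destination plus 180°.
Back-azimuth from P₂ (3.973°, 159.295°) to P₁ (2.511°, 159.193°), with Δλ' = λ₁ − λ₂ = -0.102°: atan2( sin Δλ' cos φ₁ , cos φ₂ sin φ₁ − sin φ₂ cos φ₁ cos Δλ' ) = 184.006°.
Final bearing = (184.006° + 180°) mod 360° = 4.006°.

final bearing 4.006°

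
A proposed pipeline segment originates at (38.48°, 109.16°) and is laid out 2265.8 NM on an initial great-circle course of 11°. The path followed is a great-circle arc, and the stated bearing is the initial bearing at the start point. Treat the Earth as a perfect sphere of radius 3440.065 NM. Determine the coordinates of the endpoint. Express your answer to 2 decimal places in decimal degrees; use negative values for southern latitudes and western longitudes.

The arc subtends δ = 2265.8/3440.065 = 0.658650 rad at the centre.
Start latitude φ₁ = 0.671603 rad; initial bearing θ = 0.191986 rad.
Applying the spherical law of cosines for sides, sin φ₂ = sin φ₁ cos δ + cos φ₁ sin δ cos θ = 0.962406, so φ₂ = 74.24°.
Then Δλ = atan2(0.091422, 0.191970) = 0.444451 rad, from sin θ sin δ cos φ₁ over cos δ − sin φ₁ sin φ₂.
λ₂ = λ₁ + Δλ = 134.63°.

latitude 74.24°, longitude 134.63°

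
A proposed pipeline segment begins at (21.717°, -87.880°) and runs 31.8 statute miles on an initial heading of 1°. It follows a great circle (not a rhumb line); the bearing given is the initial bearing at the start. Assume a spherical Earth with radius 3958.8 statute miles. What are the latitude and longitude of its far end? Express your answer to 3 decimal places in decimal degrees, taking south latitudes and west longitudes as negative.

latitude 22.177°, longitude -87.871°

δ = 31.8/3958.8 = 0.008033 rad (0.4602°).
Converting: φ₁ = 0.379033 rad, θ = 0.017453 rad.
Applying the spherical law of cosines for sides, sin φ₂ = sin φ₁ cos δ + cos φ₁ sin δ cos θ = 0.377472, so φ₂ = 22.177°.
Then Δλ = atan2(0.000130, 0.860295) = 0.000151 rad, from sin θ sin δ cos φ₁ over cos δ − sin φ₁ sin φ₂.
λ₂ = λ₁ + Δλ = -87.871°.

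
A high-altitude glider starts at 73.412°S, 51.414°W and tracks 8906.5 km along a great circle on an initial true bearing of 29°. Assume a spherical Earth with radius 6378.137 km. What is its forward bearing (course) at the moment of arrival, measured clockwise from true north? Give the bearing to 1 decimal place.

Angular distance δ = d/R = 8906.5 / 6378.137 = 1.396411 rad.
Converting: φ₁ = -1.281281 rad, θ = 0.506145 rad.
Destination latitude: φ₂ = arcsin( sin φ₁ cos δ + cos φ₁ sin δ cos θ ) = arcsin(0.079624) = 4.567°.
Δλ = atan2( sin θ sin δ cos φ₁ , cos δ − sin φ₁ sin φ₂ ) = atan2(0.136308, 0.249813) = 0.499489 rad = 28.619°.
λ₂ = λ₁ + Δλ = -22.795°.
The forward bearing on arrival equals the back-azimuth from the destination plus 180°.
Back-azimuth from P₂ (4.6°, -22.8°) to P₁ (-73.4°, -51.4°), with Δλ' = λ₁ − λ₂ = -28.6°: atan2( sin Δλ' cos φ₁ , cos φ₂ sin φ₁ − sin φ₂ cos φ₁ cos Δλ' ) = 188.0°.
Final bearing = (188.0° + 180°) mod 360° = 8.0°.

final bearing 8.0°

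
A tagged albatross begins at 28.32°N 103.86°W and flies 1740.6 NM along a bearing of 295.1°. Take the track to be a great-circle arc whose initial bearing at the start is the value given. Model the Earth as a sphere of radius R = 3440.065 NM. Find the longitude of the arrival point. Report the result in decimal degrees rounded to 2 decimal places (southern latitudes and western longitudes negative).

Central angle δ = d/R = 0.505979 rad.
With φ₁ = 28.32° = 0.494277 rad and θ = 295.1° = 5.150467 rad:
sin φ₂ = sin φ₁ cos δ + cos φ₁ sin δ cos θ = (0.474396)(0.874700) + (0.880312)(0.484664)(0.424199) = 0.595941
φ₂ = asin(0.595941) = 0.638437 rad = 36.58°.
Then Δλ = atan2(-0.386366, 0.591989) = -0.578241 rad, from sin θ sin δ cos φ₁ over cos δ − sin φ₁ sin φ₂.
Hence λ₂ = -103.86° + -33.13° = -136.99°.

longitude -136.99°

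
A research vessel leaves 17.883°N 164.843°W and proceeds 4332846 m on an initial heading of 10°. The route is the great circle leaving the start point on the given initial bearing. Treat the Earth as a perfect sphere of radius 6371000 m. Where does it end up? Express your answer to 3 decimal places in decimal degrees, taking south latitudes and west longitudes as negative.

latitude 55.908°, longitude -153.609°

The arc subtends δ = 4332846/6371000 = 0.680089 rad at the centre.
With φ₁ = 17.883° = 0.312117 rad and θ = 10° = 0.174533 rad:
Applying the spherical law of cosines for sides, sin φ₂ = sin φ₁ cos δ + cos φ₁ sin δ cos θ = 0.828142, so φ₂ = 55.908°.
For the longitude increment, Δλ = atan2( sin θ sin δ cos φ₁, cos δ − sin φ₁ sin φ₂ ) = atan2(0.103925, 0.523216) = 11.234°.
Hence λ₂ = -164.843° + 11.234° = -153.609°.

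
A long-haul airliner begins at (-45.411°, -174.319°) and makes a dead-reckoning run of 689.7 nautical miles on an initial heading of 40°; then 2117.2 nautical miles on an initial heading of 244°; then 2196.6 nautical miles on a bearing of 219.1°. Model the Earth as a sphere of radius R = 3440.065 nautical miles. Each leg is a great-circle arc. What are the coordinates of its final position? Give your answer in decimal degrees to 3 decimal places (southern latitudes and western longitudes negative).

latitude -62.573°, longitude 94.581°

Apply the spherical direct solution leg by leg, carrying full precision between legs.
Leg 1: from (-45.411°, -174.319°), δ = 689.7/3440.065 = 0.200490 rad, θ = 40° → φ = -36.214°, λ = -165.190°.
Leg 2: from (-36.214°, -165.190°), δ = 2117.2/3440.065 = 0.615453 rad, θ = 244° → φ = -43.361°, λ = 149.273°.
Leg 3: from (-43.361°, 149.273°), δ = 2196.6/3440.065 = 0.638534 rad, θ = 219.1° → φ = -62.573°, λ = 94.581°.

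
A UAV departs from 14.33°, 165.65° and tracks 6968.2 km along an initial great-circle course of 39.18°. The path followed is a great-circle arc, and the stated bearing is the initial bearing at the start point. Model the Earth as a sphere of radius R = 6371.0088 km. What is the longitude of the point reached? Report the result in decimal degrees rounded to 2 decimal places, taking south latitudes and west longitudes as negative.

longitude -130.41°

δ = 6968.2/6371.0088 = 1.093736 rad (62.6664°).
Start latitude φ₁ = 0.250106 rad; initial bearing θ = 0.683820 rad.
Applying the spherical law of cosines for sides, sin φ₂ = sin φ₁ cos δ + cos φ₁ sin δ cos θ = 0.780839, so φ₂ = 51.34°.
For the longitude increment, Δλ = atan2( sin θ sin δ cos φ₁, cos δ − sin φ₁ sin φ₂ ) = atan2(0.543760, 0.265907) = 63.94°.
λ₂ = 165.65° + 63.94° = 229.59°, normalized to (−180°, 180°] → -130.41°.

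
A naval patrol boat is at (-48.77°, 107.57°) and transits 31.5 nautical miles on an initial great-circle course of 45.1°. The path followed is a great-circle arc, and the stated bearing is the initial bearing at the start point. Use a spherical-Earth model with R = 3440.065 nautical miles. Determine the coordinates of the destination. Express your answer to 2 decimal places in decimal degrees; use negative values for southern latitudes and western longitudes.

Central angle δ = d/R = 0.009157 rad.
Start latitude φ₁ = -0.851197 rad; initial bearing θ = 0.787143 rad.
Destination latitude: φ₂ = arcsin( sin φ₁ cos δ + cos φ₁ sin δ cos θ ) = arcsin(-0.747778) = -48.40°.
Then Δλ = atan2(0.004275, 0.437576) = 0.009769 rad, from sin θ sin δ cos φ₁ over cos δ − sin φ₁ sin φ₂.
Hence λ₂ = 107.57° + 0.56° = 108.13°.

latitude -48.40°, longitude 108.13°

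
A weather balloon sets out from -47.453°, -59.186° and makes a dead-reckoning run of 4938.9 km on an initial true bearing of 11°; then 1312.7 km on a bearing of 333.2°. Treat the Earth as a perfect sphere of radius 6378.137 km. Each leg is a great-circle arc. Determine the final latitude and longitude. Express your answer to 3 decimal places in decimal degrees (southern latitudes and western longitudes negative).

latitude 6.941°, longitude -56.829°

Apply the spherical direct solution leg by leg, carrying full precision between legs.
Leg 1: from (-47.453°, -59.186°), δ = 4938.9/6378.137 = 0.774348 rad, θ = 11° → φ = -3.585°, λ = -51.503°.
Leg 2: from (-3.585°, -51.503°), δ = 1312.7/6378.137 = 0.205812 rad, θ = 333.2° → φ = 6.941°, λ = -56.829°.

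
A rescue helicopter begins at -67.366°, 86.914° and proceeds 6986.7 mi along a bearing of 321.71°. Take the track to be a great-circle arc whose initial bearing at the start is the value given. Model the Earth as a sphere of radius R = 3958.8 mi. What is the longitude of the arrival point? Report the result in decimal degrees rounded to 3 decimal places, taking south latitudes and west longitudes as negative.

δ = 6986.7/3958.8 = 1.764853 rad (101.1186°).
Converting: φ₁ = -1.175759 rad, θ = 5.614899 rad.
sin φ₂ = sin φ₁ cos δ + cos φ₁ sin δ cos θ = (-0.922982)(-0.192841) + (0.384843)(0.981230)(0.784885) = 0.474377
φ₂ = asin(0.474377) = 0.494256 rad = 28.319°.
Δλ = atan2( sin θ sin δ cos φ₁ , cos δ − sin φ₁ sin φ₂ ) = atan2(-0.233989, 0.245000) = -0.762414 rad = -43.683°.
Hence λ₂ = 86.914° + -43.683° = 43.231°.

longitude 43.231°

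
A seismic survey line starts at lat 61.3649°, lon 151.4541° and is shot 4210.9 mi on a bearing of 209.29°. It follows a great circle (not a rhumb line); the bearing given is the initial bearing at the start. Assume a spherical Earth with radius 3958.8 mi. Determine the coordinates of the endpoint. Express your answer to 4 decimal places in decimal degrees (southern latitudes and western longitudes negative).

latitude 3.4912°, longitude 126.0845°

The arc subtends δ = 4210.9/3958.8 = 1.063681 rad at the centre.
Converting: φ₁ = 1.071020 rad, θ = 3.652800 rad.
Applying the spherical law of cosines for sides, sin φ₂ = sin φ₁ cos δ + cos φ₁ sin δ cos θ = 0.060895, so φ₂ = 3.4912°.
Δλ = atan2( sin θ sin δ cos φ₁ , cos δ − sin φ₁ sin φ₂ ) = atan2(-0.204947, 0.432211) = -0.442783 rad = -25.3696°.
λ₂ = 151.4541° + -25.3696° = 126.0845°.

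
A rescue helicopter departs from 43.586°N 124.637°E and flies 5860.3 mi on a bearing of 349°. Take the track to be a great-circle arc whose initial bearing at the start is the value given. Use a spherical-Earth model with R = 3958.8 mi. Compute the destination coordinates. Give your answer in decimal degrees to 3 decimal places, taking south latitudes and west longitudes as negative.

The arc subtends δ = 5860.3/3958.8 = 1.480322 rad at the centre.
Converting: φ₁ = 0.760719 rad, θ = 6.091199 rad.
sin φ₂ = sin φ₁ cos δ + cos φ₁ sin δ cos θ = (0.689443)(0.090351) + (0.724340)(0.995910)(0.981627) = 0.770416
φ₂ = asin(0.770416) = 0.879493 rad = 50.391°.
Then Δλ = atan2(-0.137645, -0.440807) = -2.838928 rad, from sin θ sin δ cos φ₁ over cos δ − sin φ₁ sin φ₂.
λ₂ = 124.637° + -162.659° = -38.022°.

latitude 50.391°, longitude -38.022°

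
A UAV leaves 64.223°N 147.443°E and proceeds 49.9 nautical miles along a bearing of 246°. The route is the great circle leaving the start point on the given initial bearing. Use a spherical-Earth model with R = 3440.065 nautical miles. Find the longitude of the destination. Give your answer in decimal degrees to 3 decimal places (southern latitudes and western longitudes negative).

longitude 145.719°

δ = 49.9/3440.065 = 0.014506 rad (0.8311°).
Start latitude φ₁ = 1.120903 rad; initial bearing θ = 4.293510 rad.
sin φ₂ = sin φ₁ cos δ + cos φ₁ sin δ cos θ = (0.900493)(0.999895) + (0.434870)(0.014505)(-0.406737) = 0.897833
φ₂ = asin(0.897833) = 1.114823 rad = 63.875°.
For the longitude increment, Δλ = atan2( sin θ sin δ cos φ₁, cos δ − sin φ₁ sin φ₂ ) = atan2(-0.005762, 0.191402) = -1.724°.
λ₂ = λ₁ + Δλ = 145.719°.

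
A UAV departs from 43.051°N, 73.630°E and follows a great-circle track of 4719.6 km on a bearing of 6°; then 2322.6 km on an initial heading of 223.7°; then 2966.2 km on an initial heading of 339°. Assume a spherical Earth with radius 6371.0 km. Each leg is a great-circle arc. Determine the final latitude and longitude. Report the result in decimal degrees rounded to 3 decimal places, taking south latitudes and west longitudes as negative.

latitude 80.725°, longitude -6.546°

Apply the spherical direct solution leg by leg, carrying full precision between legs.
Leg 1: from (43.051°, 73.630°), δ = 4719.6/6371 = 0.740794 rad, θ = 6° → φ = 83.831°, λ = 114.661°.
Leg 2: from (83.831°, 114.661°), δ = 2322.6/6371 = 0.364558 rad, θ = 223.7° → φ = 64.313°, λ = 80.031°.
Leg 3: from (64.313°, 80.031°), δ = 2966.2/6371 = 0.465578 rad, θ = 339° → φ = 80.725°, λ = -6.546°.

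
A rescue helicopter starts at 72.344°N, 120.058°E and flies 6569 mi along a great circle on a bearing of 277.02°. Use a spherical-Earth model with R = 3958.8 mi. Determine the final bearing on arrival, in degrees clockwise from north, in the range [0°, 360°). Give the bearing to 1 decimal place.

final bearing 197.5°

δ = 6569/3958.8 = 1.659341 rad (95.0732°).
Start latitude φ₁ = 1.262641 rad; initial bearing θ = 4.834911 rad.
Applying the spherical law of cosines for sides, sin φ₂ = sin φ₁ cos δ + cos φ₁ sin δ cos θ = -0.047341, so φ₂ = -2.713°.
For the longitude increment, Δλ = atan2( sin θ sin δ cos φ₁, cos δ − sin φ₁ sin φ₂ ) = atan2(-0.299848, -0.043318) = -98.221°.
λ₂ = 120.058° + -98.221° = 21.837°.
The forward bearing on arrival equals the back-azimuth from the destination plus 180°.
Back-azimuth from P₂ (-2.7°, 21.8°) to P₁ (72.3°, 120.1°), with Δλ' = λ₁ − λ₂ = 98.2°: atan2( sin Δλ' cos φ₁ , cos φ₂ sin φ₁ − sin φ₂ cos φ₁ cos Δλ' ) = 17.5°.
Final bearing = (17.5° + 180°) mod 360° = 197.5°.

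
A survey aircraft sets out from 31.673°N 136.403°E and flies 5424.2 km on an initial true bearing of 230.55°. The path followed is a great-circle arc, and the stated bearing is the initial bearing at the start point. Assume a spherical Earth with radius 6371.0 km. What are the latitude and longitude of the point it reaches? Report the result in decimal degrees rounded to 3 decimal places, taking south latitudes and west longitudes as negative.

latitude -3.484°, longitude 100.818°

Angular distance δ = d/R = 5424.2 / 6371 = 0.851389 rad.
With φ₁ = 31.673° = 0.552798 rad and θ = 230.55° = 4.023857 rad:
Applying the spherical law of cosines for sides, sin φ₂ = sin φ₁ cos δ + cos φ₁ sin δ cos θ = -0.060773, so φ₂ = -3.484°.
Then Δλ = atan2(-0.494321, 0.690849) = -0.621071 rad, from sin θ sin δ cos φ₁ over cos δ − sin φ₁ sin φ₂.
λ₂ = λ₁ + Δλ = 100.818°.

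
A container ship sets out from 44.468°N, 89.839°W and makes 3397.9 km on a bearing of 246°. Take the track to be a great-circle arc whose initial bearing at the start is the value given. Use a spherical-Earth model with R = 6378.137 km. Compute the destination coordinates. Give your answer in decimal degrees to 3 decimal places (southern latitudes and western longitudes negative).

latitude 27.130°, longitude -121.262°

Central angle δ = d/R = 0.532742 rad.
Converting: φ₁ = 0.776113 rad, θ = 4.293510 rad.
Destination latitude: φ₂ = arcsin( sin φ₁ cos δ + cos φ₁ sin δ cos θ ) = arcsin(0.456008) = 27.130°.
For the longitude increment, Δλ = atan2( sin θ sin δ cos φ₁, cos δ − sin φ₁ sin φ₂ ) = atan2(-0.331121, 0.541979) = -31.423°.
λ₂ = λ₁ + Δλ = -121.262°.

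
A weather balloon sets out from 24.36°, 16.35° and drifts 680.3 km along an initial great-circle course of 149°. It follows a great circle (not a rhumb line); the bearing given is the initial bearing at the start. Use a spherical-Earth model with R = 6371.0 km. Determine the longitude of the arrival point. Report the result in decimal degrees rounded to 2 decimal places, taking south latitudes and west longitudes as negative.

The arc subtends δ = 680.3/6371 = 0.106781 rad at the centre.
With φ₁ = 24.36° = 0.425162 rad and θ = 149° = 2.600541 rad:
Applying the spherical law of cosines for sides, sin φ₂ = sin φ₁ cos δ + cos φ₁ sin δ cos θ = 0.326897, so φ₂ = 19.08°.
Then Δλ = atan2(0.050005, 0.859469) = 0.058115 rad, from sin θ sin δ cos φ₁ over cos δ − sin φ₁ sin φ₂.
λ₂ = λ₁ + Δλ = 19.68°.

longitude 19.68°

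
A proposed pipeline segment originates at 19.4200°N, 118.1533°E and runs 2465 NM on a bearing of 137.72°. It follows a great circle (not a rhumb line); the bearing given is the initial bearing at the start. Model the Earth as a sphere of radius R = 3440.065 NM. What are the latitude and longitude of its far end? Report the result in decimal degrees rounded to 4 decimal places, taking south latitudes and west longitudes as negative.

δ = 2465/3440.065 = 0.716556 rad (41.0556°).
Converting: φ₁ = 0.338943 rad, θ = 2.403667 rad.
sin φ₂ = sin φ₁ cos δ + cos φ₁ sin δ cos θ = (0.332490)(0.754072) + (0.943107)(0.656792)(-0.739866) = -0.207570
φ₂ = asin(-0.207570) = -0.209090 rad = -11.9800°.
Then Δλ = atan2(0.416721, 0.823087) = 0.468667 rad, from sin θ sin δ cos φ₁ over cos δ − sin φ₁ sin φ₂.
λ₂ = 118.1533° + 26.8526° = 145.0059°.

latitude -11.9800°, longitude 145.0059°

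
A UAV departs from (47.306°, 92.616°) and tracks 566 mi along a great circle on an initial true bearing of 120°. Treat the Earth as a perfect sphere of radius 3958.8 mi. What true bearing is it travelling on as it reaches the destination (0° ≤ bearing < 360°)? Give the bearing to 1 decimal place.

Angular distance δ = d/R = 566 / 3958.8 = 0.142973 rad.
Start latitude φ₁ = 0.825645 rad; initial bearing θ = 2.094395 rad.
Applying the spherical law of cosines for sides, sin φ₂ = sin φ₁ cos δ + cos φ₁ sin δ cos θ = 0.679178, so φ₂ = 42.779°.
Then Δλ = atan2(0.083673, 0.490611) = 0.168923 rad, from sin θ sin δ cos φ₁ over cos δ − sin φ₁ sin φ₂.
Hence λ₂ = 92.616° + 9.679° = 102.295°.
The forward bearing on arrival equals the back-azimuth from the destination plus 180°.
Back-azimuth from P₂ (42.8°, 102.3°) to P₁ (47.3°, 92.6°), with Δλ' = λ₁ − λ₂ = -9.7°: atan2( sin Δλ' cos φ₁ , cos φ₂ sin φ₁ − sin φ₂ cos φ₁ cos Δλ' ) = 306.9°.
Final bearing = (306.9° + 180°) mod 360° = 126.9°.

final bearing 126.9°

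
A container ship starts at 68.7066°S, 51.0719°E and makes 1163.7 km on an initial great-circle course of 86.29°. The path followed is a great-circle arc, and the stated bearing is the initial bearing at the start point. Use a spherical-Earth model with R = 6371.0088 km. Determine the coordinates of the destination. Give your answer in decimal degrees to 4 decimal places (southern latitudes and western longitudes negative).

latitude -65.7784°, longitude 77.2914°

The arc subtends δ = 1163.7/6371.0088 = 0.182656 rad at the centre.
Start latitude φ₁ = -1.199156 rad; initial bearing θ = 1.506045 rad.
sin φ₂ = sin φ₁ cos δ + cos φ₁ sin δ cos θ = (-0.931733)(0.983365) + (0.363144)(0.181642)(0.064706) = -0.911965
φ₂ = asin(-0.911965) = -1.148049 rad = -65.7784°.
For the longitude increment, Δλ = atan2( sin θ sin δ cos φ₁, cos δ − sin φ₁ sin φ₂ ) = atan2(0.065824, 0.133657) = 26.2195°.
λ₂ = 51.0719° + 26.2195° = 77.2914°.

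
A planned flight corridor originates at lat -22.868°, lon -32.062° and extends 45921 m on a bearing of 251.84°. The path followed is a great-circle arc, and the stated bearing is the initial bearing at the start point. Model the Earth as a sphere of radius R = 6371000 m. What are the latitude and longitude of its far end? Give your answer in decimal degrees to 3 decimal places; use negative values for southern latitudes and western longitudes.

latitude -22.996°, longitude -32.488°

The arc subtends δ = 45921/6371000 = 0.007208 rad at the centre.
Converting: φ₁ = -0.399122 rad, θ = 4.395437 rad.
Applying the spherical law of cosines for sides, sin φ₂ = sin φ₁ cos δ + cos φ₁ sin δ cos θ = -0.390669, so φ₂ = -22.996°.
Then Δλ = atan2(-0.006310, 0.848156) = -0.007440 rad, from sin θ sin δ cos φ₁ over cos δ − sin φ₁ sin φ₂.
λ₂ = λ₁ + Δλ = -32.488°.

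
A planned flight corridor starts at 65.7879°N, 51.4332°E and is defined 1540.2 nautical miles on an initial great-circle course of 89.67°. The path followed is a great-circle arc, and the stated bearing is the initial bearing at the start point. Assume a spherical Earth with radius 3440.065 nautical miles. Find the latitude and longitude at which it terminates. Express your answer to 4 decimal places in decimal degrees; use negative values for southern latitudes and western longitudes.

Angular distance δ = d/R = 1540.2 / 3440.065 = 0.447724 rad.
With φ₁ = 65.7879° = 1.148215 rad and θ = 89.67° = 1.565037 rad:
sin φ₂ = sin φ₁ cos δ + cos φ₁ sin δ cos θ = (0.912034)(0.901435) + (0.410116)(0.432915)(0.005760) = 0.823161
φ₂ = asin(0.823161) = 0.966956 rad = 55.4025°.
Δλ = atan2( sin θ sin δ cos φ₁ , cos δ − sin φ₁ sin φ₂ ) = atan2(0.177542, 0.150684) = 0.867045 rad = 49.6780°.
Hence λ₂ = 51.4332° + 49.6780° = 101.1112°.

latitude 55.4025°, longitude 101.1112°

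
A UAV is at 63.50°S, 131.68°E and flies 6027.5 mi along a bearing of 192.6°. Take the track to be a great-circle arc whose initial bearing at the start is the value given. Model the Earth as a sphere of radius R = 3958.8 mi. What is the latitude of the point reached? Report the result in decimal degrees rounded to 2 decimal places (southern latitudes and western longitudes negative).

latitude -28.56°

Central angle δ = d/R = 1.522557 rad.
Converting: φ₁ = -1.108284 rad, θ = 3.361504 rad.
Destination latitude: φ₂ = arcsin( sin φ₁ cos δ + cos φ₁ sin δ cos θ ) = arcsin(-0.478099) = -28.56°.
For the longitude increment, Δλ = atan2( sin θ sin δ cos φ₁, cos δ − sin φ₁ sin φ₂ ) = atan2(-0.097222, -0.379647) = -165.64°.
λ₂ = 131.68° + -165.64° = -33.96°.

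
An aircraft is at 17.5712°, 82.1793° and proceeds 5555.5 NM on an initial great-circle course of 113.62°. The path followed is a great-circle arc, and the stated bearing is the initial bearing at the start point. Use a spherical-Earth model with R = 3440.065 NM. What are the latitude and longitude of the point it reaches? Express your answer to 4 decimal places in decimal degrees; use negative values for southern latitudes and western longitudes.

latitude -23.2613°, longitude 167.2608°

The arc subtends δ = 5555.5/3440.065 = 1.614940 rad at the centre.
Start latitude φ₁ = 0.306675 rad; initial bearing θ = 1.983043 rad.
sin φ₂ = sin φ₁ cos δ + cos φ₁ sin δ cos θ = (0.301891)(-0.044130) + (0.953343)(0.999026)(-0.400669) = -0.394925
φ₂ = asin(-0.394925) = -0.405986 rad = -23.2613°.
Then Δλ = atan2(0.872623, 0.075094) = 1.484952 rad, from sin θ sin δ cos φ₁ over cos δ − sin φ₁ sin φ₂.
λ₂ = 82.1793° + 85.0815° = 167.2608°.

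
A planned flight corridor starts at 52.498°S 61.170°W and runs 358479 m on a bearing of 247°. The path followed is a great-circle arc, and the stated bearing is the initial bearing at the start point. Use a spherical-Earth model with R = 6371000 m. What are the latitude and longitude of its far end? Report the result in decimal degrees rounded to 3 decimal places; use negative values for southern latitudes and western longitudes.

latitude -53.654°, longitude -66.181°

Angular distance δ = d/R = 358479 / 6371000 = 0.056267 rad.
Converting: φ₁ = -0.916263 rad, θ = 4.310963 rad.
Destination latitude: φ₂ = arcsin( sin φ₁ cos δ + cos φ₁ sin δ cos θ ) = arcsin(-0.805454) = -53.654°.
Δλ = atan2( sin θ sin δ cos φ₁ , cos δ − sin φ₁ sin φ₂ ) = atan2(-0.031515, 0.359425) = -0.087459 rad = -5.011°.
Hence λ₂ = -61.170° + -5.011° = -66.181°.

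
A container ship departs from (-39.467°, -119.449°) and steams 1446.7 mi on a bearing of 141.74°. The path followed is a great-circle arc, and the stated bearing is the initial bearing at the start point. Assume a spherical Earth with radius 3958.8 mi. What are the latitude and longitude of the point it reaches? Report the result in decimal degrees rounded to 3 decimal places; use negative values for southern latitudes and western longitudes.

δ = 1446.7/3958.8 = 0.365439 rad (20.9381°).
Converting: φ₁ = -0.688829 rad, θ = 2.473830 rad.
sin φ₂ = sin φ₁ cos δ + cos φ₁ sin δ cos θ = (-0.635634)(0.933967) + (0.771991)(0.357359)(-0.785209) = -0.810283
φ₂ = asin(-0.810283) = -0.944635 rad = -54.124°.
For the longitude increment, Δλ = atan2( sin θ sin δ cos φ₁, cos δ − sin φ₁ sin φ₂ ) = atan2(0.170832, 0.418924) = 22.185°.
λ₂ = λ₁ + Δλ = -97.264°.

latitude -54.124°, longitude -97.264°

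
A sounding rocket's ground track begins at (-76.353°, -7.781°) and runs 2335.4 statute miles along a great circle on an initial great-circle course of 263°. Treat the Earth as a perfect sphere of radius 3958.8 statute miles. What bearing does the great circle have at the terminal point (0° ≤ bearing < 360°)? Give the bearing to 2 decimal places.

final bearing 335.62°

The arc subtends δ = 2335.4/3958.8 = 0.589926 rad at the centre.
Start latitude φ₁ = -1.332611 rad; initial bearing θ = 4.590216 rad.
Destination latitude: φ₂ = arcsin( sin φ₁ cos δ + cos φ₁ sin δ cos θ ) = arcsin(-0.823517) = -55.438°.
For the longitude increment, Δλ = atan2( sin θ sin δ cos φ₁, cos δ − sin φ₁ sin φ₂ ) = atan2(-0.130275, 0.030714) = -76.734°.
Hence λ₂ = -7.781° + -76.734° = -84.515°.
The forward bearing on arrival equals the back-azimuth from the destination plus 180°.
Back-azimuth from P₂ (-55.44°, -84.51°) to P₁ (-76.35°, -7.78°), with Δλ' = λ₁ − λ₂ = 76.73°: atan2( sin Δλ' cos φ₁ , cos φ₂ sin φ₁ − sin φ₂ cos φ₁ cos Δλ' ) = 155.62°.
Final bearing = (155.62° + 180°) mod 360° = 335.62°.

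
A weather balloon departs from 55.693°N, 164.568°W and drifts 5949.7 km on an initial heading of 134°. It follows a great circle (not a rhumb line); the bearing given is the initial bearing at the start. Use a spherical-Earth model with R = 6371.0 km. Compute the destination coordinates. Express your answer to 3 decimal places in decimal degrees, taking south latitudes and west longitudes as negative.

latitude 10.166°, longitude -128.587°

The arc subtends δ = 5949.7/6371 = 0.933872 rad at the centre.
Start latitude φ₁ = 0.972026 rad; initial bearing θ = 2.338741 rad.
Destination latitude: φ₂ = arcsin( sin φ₁ cos δ + cos φ₁ sin δ cos θ ) = arcsin(0.176500) = 10.166°.
Then Δλ = atan2(0.325944, 0.448931) = 0.627993 rad, from sin θ sin δ cos φ₁ over cos δ − sin φ₁ sin φ₂.
Hence λ₂ = -164.568° + 35.981° = -128.587°.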